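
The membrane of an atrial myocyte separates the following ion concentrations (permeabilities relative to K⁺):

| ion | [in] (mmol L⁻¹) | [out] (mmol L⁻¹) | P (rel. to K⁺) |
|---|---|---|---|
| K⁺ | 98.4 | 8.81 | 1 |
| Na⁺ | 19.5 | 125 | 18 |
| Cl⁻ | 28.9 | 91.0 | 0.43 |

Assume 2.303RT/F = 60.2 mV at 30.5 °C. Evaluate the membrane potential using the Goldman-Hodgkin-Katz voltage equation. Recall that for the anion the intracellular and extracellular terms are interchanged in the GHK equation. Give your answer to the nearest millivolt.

40 mV

Vm = 60.2 · log₁₀[(Σ P·[cation]ₒ + Σ P·[anion]ᵢ) / (Σ P·[cation]ᵢ + Σ P·[anion]ₒ)]
Numerator = 1×8.81 + 18×125 + 0.43×28.9 = 2271
Denominator = 1×98.4 + 18×19.5 + 0.43×91.0 = 488.5
Vm = 60.2 · log₁₀(4.6491) = 60.2 × (0.6674) = 40.18 mV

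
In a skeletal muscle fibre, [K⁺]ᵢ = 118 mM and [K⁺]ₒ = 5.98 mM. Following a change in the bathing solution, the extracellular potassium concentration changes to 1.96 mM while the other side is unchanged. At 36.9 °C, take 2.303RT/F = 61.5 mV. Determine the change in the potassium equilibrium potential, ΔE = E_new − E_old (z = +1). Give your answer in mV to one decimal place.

-29.8 mV

E_old = (61.5/1)·log₁₀(5.98/118) = -79.65 mV
E_new = (61.5/1)·log₁₀(1.96/118) = -109.45 mV
ΔE = -109.45 − (-79.65) = -29.79 mV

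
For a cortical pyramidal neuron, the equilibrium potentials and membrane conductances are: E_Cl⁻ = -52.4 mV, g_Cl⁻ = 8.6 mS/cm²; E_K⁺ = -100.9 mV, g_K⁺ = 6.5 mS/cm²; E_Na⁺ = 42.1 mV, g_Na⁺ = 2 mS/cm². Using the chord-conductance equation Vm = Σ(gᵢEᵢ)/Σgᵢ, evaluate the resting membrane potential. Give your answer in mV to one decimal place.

-59.8 mV

Σ gᵢEᵢ = 8.6·(-52.4) + 6.5·(-100.9) + 2·(42.1) = -1022.29
Σ gᵢ = 8.6 + 6.5 + 2 = 17.1
Vm = -1022.29 / 17.1 = -59.78 mV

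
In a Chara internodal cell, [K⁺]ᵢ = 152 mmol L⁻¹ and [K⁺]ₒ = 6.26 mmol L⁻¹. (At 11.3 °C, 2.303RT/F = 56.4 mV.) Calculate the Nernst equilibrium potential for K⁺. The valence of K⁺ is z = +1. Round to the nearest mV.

E = (56.4/z) · log₁₀([K⁺]_out/[K⁺]_in) with z = +1.
= (56.4/1) · log₁₀(6.26/152) = 56.40 · log₁₀(0.04118)
= 56.40 · (-1.3853) = -78.13 mV

-78 mV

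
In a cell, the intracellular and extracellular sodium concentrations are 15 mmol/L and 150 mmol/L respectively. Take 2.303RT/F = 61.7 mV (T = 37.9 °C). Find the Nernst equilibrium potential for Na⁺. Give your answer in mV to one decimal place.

61.7 mV

E = (61.7/z) · log₁₀([Na⁺]_out/[Na⁺]_in) with z = +1.
= (61.7/1) · log₁₀(150/15) = 61.70 · log₁₀(10)
= 61.70 · (1.0000) = 61.70 mV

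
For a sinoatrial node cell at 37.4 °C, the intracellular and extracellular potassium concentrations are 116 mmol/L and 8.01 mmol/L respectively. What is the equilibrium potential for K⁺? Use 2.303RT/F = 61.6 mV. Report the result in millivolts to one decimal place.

-71.5 mV

E = (61.6/z) · log₁₀([K⁺]_out/[K⁺]_in) with z = +1.
= (61.6/1) · log₁₀(8.01/116) = 61.60 · log₁₀(0.06905)
= 61.60 · (-1.1608) = -71.51 mV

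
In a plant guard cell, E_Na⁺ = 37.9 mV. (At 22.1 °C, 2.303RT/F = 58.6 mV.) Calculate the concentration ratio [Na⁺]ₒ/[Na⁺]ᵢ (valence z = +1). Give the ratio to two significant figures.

4.4

log₁₀([out]/[in]) = E·z/(58.6) = 37.9 × 1 / 58.6 = 0.6468
[out]/[in] = 10^(0.6468) = 4.434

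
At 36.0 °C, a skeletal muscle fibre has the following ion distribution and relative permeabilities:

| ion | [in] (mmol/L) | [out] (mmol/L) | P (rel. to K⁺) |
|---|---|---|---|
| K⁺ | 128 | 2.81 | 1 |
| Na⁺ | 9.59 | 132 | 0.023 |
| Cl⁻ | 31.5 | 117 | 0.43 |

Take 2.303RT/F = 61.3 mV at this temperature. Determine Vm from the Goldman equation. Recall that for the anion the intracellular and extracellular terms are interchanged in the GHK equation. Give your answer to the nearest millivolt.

Vm = 61.3 · log₁₀[(Σ P·[cation]ₒ + Σ P·[anion]ᵢ) / (Σ P·[cation]ᵢ + Σ P·[anion]ₒ)]
Numerator = 1×2.81 + 0.023×132 + 0.43×31.5 = 19.39
Denominator = 1×128 + 0.023×9.59 + 0.43×117 = 178.5
Vm = 61.3 · log₁₀(0.10861) = 61.3 × (-0.9641) = -59.10 mV

-59 mV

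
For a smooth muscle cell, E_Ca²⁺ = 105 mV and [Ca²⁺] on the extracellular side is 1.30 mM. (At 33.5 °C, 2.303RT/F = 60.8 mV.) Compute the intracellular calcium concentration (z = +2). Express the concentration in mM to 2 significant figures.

Nernst: E = (60.8/2) · log₁₀([out]/[in]), so log₁₀([out]/[in]) = 105.0 × 2 / 60.8 = 3.4539.
[out]/[in] = 10^(3.4539) = 2844.
[in] = 1.30 / 2844 = 0.0004571 mM.

0.00046 mM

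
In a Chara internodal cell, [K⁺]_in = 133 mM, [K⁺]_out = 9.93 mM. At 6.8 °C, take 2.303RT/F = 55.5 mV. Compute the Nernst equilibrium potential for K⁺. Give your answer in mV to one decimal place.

E = (55.5/z) · log₁₀([K⁺]_out/[K⁺]_in) with z = +1.
= (55.5/1) · log₁₀(9.93/133) = 55.50 · log₁₀(0.07466)
= 55.50 · (-1.1269) = -62.54 mV

-62.5 mV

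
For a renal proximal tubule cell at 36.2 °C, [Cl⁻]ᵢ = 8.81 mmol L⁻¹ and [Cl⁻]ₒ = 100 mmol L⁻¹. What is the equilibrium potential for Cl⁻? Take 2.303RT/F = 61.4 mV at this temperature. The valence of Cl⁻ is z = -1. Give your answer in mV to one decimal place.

-64.8 mV

E = (61.4/z) · log₁₀([Cl⁻]_out/[Cl⁻]_in) with z = -1.
For an anion, dividing by z = -1 reverses the sign.
= (61.4/-1) · log₁₀(100/8.81) = -61.40 · log₁₀(11.35)
= -61.40 · (1.0550) = -64.78 mV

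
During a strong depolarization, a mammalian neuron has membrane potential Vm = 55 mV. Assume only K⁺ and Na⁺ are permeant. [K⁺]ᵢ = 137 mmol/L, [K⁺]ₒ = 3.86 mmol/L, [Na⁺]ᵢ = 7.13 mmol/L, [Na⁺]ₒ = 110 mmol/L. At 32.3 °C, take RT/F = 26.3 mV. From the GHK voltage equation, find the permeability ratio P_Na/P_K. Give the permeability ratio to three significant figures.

21.1

Let α = P_Na/P_K. GHK: Vm = 26.3·ln[(Kₒ + α·Naₒ)/(Kᵢ + α·Naᵢ)].
e^(Vm/26.3) = e^(55.0/26.3) = 8.0951
So 8.0951·(Kᵢ + α·Naᵢ) = Kₒ + α·Naₒ → α = (8.0951·137.0 − 3.86) / (110.0 − 8.0951·7.13)
α = (1109 − 3.86) / (110.0 − 57.72) = 1105/52.28 = 21.14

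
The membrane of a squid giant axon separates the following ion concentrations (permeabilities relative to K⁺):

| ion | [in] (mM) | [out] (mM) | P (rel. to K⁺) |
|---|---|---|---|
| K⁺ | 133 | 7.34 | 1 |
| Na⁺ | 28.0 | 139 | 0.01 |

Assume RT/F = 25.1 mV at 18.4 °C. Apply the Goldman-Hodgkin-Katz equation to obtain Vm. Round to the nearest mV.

-68 mV

Vm = 25.1 · ln[(Σ P·[cation]ₒ + Σ P·[anion]ᵢ) / (Σ P·[cation]ᵢ + Σ P·[anion]ₒ)]
Numerator = 1×7.34 + 0.01×139 = 8.73
Denominator = 1×133 + 0.01×28.0 = 133.3
Vm = 25.1 · ln(0.065501) = 25.1 × (-2.7257) = -68.41 mV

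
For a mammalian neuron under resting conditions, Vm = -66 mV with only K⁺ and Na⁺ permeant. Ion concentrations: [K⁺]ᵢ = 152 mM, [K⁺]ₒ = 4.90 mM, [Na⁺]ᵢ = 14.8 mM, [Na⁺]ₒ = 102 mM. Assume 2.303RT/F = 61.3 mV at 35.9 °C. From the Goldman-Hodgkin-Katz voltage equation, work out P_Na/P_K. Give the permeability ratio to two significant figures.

0.078

Let α = P_Na/P_K. GHK: Vm = 61.3·log₁₀[(Kₒ + α·Naₒ)/(Kᵢ + α·Naᵢ)].
10^(Vm/61.3) = 10^(-66.0/61.3) = 0.083816
So 0.083816·(Kᵢ + α·Naᵢ) = Kₒ + α·Naₒ → α = (0.083816·152.0 − 4.9) / (102.0 − 0.083816·14.8)
α = (12.74 − 4.9) / (102.0 − 1.24) = 7.84/100.8 = 0.07781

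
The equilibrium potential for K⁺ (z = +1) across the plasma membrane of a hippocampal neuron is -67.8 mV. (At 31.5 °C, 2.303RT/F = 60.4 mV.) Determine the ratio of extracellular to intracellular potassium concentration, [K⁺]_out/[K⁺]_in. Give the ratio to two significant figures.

0.075

log₁₀([out]/[in]) = E·z/(60.4) = -67.8 × 1 / 60.4 = -1.1225
[out]/[in] = 10^(-1.1225) = 0.07542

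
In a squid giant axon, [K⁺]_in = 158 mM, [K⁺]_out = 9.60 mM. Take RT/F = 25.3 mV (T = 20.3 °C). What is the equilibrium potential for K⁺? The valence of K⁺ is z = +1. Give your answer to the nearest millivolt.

E = (25.3/z) · ln([K⁺]_out/[K⁺]_in) with z = +1.
= (25.3/1) · ln(9.60/158) = 25.30 · ln(0.06076)
= 25.30 · (-2.8008) = -70.86 mV

-71 mV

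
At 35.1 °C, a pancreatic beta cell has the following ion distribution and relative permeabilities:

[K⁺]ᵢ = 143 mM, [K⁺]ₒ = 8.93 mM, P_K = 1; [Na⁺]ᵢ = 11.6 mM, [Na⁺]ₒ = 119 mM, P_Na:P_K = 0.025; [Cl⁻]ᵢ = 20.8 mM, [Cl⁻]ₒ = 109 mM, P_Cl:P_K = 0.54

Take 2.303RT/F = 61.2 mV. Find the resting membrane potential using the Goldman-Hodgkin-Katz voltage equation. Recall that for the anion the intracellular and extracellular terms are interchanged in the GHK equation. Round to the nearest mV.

-58 mV

Vm = 61.2 · log₁₀[(Σ P·[cation]ₒ + Σ P·[anion]ᵢ) / (Σ P·[cation]ᵢ + Σ P·[anion]ₒ)]
Numerator = 1×8.93 + 0.025×119 + 0.54×20.8 = 23.14
Denominator = 1×143 + 0.025×11.6 + 0.54×109 = 202.2
Vm = 61.2 · log₁₀(0.11445) = 61.2 × (-0.9414) = -57.61 mV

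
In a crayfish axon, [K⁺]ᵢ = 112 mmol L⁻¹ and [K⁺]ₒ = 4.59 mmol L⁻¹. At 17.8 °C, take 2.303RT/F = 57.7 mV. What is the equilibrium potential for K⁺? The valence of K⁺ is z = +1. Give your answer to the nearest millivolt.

-80 mV

E = (57.7/z) · log₁₀([K⁺]_out/[K⁺]_in) with z = +1.
= (57.7/1) · log₁₀(4.59/112) = 57.70 · log₁₀(0.04098)
= 57.70 · (-1.3874) = -80.05 mV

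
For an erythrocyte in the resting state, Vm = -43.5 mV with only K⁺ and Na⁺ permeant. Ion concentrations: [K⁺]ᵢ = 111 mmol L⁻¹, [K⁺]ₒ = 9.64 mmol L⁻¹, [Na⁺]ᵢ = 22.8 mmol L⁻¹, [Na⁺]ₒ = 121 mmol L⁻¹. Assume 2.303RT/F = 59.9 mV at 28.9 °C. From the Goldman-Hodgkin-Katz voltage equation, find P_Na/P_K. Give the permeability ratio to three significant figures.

Let α = P_Na/P_K. GHK: Vm = 59.9·log₁₀[(Kₒ + α·Naₒ)/(Kᵢ + α·Naᵢ)].
10^(Vm/59.9) = 10^(-43.5/59.9) = 0.18784
So 0.18784·(Kᵢ + α·Naᵢ) = Kₒ + α·Naₒ → α = (0.18784·111.0 − 9.64) / (121.0 − 0.18784·22.8)
α = (20.85 − 9.64) / (121.0 − 4.283) = 11.21/116.7 = 0.09605

0.0960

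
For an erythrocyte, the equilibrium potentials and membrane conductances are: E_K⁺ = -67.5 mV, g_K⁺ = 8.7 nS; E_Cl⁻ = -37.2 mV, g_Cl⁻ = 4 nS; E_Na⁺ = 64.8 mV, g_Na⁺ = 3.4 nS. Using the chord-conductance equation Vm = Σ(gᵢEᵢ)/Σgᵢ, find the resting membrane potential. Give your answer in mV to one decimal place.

Σ gᵢEᵢ = 8.7·(-67.5) + 4·(-37.2) + 3.4·(64.8) = -515.73
Σ gᵢ = 8.7 + 4 + 3.4 = 16.1
Vm = -515.73 / 16.1 = -32.03 mV

-32.0 mV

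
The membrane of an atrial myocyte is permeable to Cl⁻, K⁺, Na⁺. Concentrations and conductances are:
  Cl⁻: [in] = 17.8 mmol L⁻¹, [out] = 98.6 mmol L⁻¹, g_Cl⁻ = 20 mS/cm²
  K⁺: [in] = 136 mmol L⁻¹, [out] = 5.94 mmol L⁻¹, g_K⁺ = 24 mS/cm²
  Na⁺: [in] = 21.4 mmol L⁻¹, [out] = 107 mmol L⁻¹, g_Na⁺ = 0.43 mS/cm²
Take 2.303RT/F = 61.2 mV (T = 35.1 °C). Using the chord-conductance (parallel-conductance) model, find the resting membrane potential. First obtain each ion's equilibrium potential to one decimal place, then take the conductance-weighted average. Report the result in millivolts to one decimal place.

E_Cl⁻ = (61.2/-1)·log₁₀(98.6/17.8) = -45.5 mV
E_K⁺ = (61.2/1)·log₁₀(5.94/136) = -83.2 mV
E_Na⁺ = (61.2/1)·log₁₀(107/21.4) = 42.8 mV
Vm = (Σ gᵢEᵢ)/(Σ gᵢ) = (20·-45.5 + 24·-83.2 + 0.43·42.8) / (20 + 24 + 0.43)
= -2888.40 / 44.43 = -65.01 mV

-65.0 mV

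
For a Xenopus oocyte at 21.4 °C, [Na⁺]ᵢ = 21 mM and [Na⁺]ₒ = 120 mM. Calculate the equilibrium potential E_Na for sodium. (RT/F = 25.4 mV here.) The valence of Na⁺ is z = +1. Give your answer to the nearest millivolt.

44 mV

E = (25.4/z) · ln([Na⁺]_out/[Na⁺]_in) with z = +1.
= (25.4/1) · ln(120/21) = 25.40 · ln(5.714)
= 25.40 · (1.7430) = 44.27 mV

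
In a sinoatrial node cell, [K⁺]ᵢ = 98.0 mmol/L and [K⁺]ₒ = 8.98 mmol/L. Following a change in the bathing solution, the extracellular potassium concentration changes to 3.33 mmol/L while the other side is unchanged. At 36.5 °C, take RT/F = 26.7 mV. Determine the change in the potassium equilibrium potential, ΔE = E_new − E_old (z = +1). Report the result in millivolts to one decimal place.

E_old = (26.7/1)·ln(8.98/98.0) = -63.81 mV
E_new = (26.7/1)·ln(3.33/98.0) = -90.30 mV
ΔE = -90.30 − (-63.81) = -26.49 mV

-26.5 mV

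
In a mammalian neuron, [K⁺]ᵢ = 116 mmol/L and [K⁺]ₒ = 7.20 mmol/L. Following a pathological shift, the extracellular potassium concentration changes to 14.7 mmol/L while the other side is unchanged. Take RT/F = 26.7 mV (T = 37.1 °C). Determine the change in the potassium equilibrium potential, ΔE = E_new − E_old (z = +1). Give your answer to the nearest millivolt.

19 mV

E_old = (26.7/1)·ln(7.20/116) = -74.21 mV
E_new = (26.7/1)·ln(14.7/116) = -55.16 mV
ΔE = -55.16 − (-74.21) = 19.06 mV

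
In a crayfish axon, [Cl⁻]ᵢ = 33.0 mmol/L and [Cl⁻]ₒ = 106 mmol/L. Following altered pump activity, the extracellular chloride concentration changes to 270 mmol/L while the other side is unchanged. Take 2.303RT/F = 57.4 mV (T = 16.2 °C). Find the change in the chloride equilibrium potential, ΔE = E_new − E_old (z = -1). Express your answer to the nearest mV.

E_old = (57.4/-1)·log₁₀(106/33.0) = -29.09 mV
E_new = (57.4/-1)·log₁₀(270/33.0) = -52.40 mV
ΔE = -52.40 − (-29.09) = -23.31 mV

-23 mV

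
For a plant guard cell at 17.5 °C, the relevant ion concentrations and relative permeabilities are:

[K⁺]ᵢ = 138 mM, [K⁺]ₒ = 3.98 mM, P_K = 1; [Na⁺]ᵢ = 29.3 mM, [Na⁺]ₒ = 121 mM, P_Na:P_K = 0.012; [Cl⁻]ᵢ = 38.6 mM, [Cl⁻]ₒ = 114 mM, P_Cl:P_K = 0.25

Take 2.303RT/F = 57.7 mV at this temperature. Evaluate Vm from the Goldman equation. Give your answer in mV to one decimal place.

Vm = 57.7 · log₁₀[(Σ P·[cation]ₒ + Σ P·[anion]ᵢ) / (Σ P·[cation]ᵢ + Σ P·[anion]ₒ)]
Numerator = 1×3.98 + 0.012×121 + 0.25×38.6 = 15.08
Denominator = 1×138 + 0.012×29.3 + 0.25×114 = 166.9
Vm = 57.7 · log₁₀(0.090392) = 57.7 × (-1.0439) = -60.23 mV

-60.2 mV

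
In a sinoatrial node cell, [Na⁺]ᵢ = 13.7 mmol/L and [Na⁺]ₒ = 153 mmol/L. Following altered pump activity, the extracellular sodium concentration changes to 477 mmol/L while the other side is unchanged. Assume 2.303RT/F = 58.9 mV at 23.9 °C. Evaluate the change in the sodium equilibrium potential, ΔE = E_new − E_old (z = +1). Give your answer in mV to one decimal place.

E_old = (58.9/1)·log₁₀(153/13.7) = 61.73 mV
E_new = (58.9/1)·log₁₀(477/13.7) = 90.81 mV
ΔE = 90.81 − (61.73) = 29.09 mV

29.1 mV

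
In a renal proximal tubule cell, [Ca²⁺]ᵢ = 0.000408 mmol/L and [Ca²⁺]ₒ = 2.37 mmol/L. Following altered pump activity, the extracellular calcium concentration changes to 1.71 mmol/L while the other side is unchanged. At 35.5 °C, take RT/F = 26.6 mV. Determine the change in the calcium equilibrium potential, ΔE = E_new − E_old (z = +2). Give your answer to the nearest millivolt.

E_old = (26.6/2)·ln(2.37/0.000408) = 115.27 mV
E_new = (26.6/2)·ln(1.71/0.000408) = 110.93 mV
ΔE = 110.93 − (115.27) = -4.34 mV

-4 mV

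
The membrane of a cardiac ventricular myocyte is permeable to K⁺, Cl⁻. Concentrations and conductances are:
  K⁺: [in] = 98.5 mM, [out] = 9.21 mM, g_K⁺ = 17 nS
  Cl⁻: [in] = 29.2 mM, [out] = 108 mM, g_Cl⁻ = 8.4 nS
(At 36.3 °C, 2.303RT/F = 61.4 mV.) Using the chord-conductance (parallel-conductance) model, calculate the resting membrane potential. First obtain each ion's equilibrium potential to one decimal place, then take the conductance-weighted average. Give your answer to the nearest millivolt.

E_K⁺ = (61.4/1)·log₁₀(9.21/98.5) = -63.2 mV
E_Cl⁻ = (61.4/-1)·log₁₀(108/29.2) = -34.9 mV
Vm = (Σ gᵢEᵢ)/(Σ gᵢ) = (17·-63.2 + 8.4·-34.9) / (17 + 8.4)
= -1367.56 / 25.4 = -53.84 mV

-54 mV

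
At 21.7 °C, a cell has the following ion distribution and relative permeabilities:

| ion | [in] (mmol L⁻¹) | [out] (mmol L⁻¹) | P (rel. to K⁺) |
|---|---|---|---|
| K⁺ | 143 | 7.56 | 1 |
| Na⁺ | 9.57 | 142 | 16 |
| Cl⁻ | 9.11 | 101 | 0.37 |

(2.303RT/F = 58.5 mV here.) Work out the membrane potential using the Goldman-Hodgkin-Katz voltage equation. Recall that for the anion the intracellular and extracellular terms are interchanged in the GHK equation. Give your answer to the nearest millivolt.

49 mV

Vm = 58.5 · log₁₀[(Σ P·[cation]ₒ + Σ P·[anion]ᵢ) / (Σ P·[cation]ᵢ + Σ P·[anion]ₒ)]
Numerator = 1×7.56 + 16×142 + 0.37×9.11 = 2283
Denominator = 1×143 + 16×9.57 + 0.37×101 = 333.5
Vm = 58.5 · log₁₀(6.8456) = 58.5 × (0.8354) = 48.87 mV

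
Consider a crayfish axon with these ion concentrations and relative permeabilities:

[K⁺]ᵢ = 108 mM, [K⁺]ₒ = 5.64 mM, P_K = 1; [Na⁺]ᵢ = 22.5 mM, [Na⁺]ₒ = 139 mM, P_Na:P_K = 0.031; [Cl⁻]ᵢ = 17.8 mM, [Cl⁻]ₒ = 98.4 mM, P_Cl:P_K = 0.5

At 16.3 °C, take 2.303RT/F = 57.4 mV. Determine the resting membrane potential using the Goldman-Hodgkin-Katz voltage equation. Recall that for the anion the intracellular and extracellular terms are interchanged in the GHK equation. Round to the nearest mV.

Vm = 57.4 · log₁₀[(Σ P·[cation]ₒ + Σ P·[anion]ᵢ) / (Σ P·[cation]ᵢ + Σ P·[anion]ₒ)]
Numerator = 1×5.64 + 0.031×139 + 0.5×17.8 = 18.85
Denominator = 1×108 + 0.031×22.5 + 0.5×98.4 = 157.9
Vm = 57.4 · log₁₀(0.11937) = 57.4 × (-0.9231) = -52.99 mV

-53 mV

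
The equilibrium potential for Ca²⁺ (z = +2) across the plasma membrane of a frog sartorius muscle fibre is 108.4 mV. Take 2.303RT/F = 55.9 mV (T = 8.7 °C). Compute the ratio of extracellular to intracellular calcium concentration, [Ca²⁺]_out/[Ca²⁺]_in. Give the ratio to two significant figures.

log₁₀([out]/[in]) = E·z/(55.9) = 108.4 × 2 / 55.9 = 3.8784
[out]/[in] = 10^(3.8784) = 7557

7600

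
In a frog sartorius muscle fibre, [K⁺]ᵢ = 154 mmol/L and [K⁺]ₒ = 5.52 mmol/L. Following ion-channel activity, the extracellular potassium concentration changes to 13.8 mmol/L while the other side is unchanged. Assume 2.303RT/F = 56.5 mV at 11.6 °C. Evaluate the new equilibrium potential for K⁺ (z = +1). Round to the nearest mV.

-59 mV

After the shift: [K⁺]_out = 13.8, [K⁺]_in = 154 mmol/L.
E_new = (56.5/1)·log₁₀(13.8/154) = 56.50 · (-1.0476) = -59.19 mV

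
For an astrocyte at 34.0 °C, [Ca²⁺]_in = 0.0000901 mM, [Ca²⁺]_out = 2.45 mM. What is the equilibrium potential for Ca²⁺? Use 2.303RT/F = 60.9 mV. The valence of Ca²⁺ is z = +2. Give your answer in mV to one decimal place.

135.0 mV

E = (60.9/z) · log₁₀([Ca²⁺]_out/[Ca²⁺]_in) with z = +2.
= (60.9/2) · log₁₀(2.45/0.0000901) = 30.45 · log₁₀(2.719e+04)
= 30.45 · (4.4344) = 135.03 mV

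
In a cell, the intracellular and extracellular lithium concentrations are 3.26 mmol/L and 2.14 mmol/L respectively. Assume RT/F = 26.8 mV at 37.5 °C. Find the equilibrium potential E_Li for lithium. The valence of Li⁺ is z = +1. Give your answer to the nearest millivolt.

E = (26.8/z) · ln([Li⁺]_out/[Li⁺]_in) with z = +1.
= (26.8/1) · ln(2.14/3.26) = 26.80 · ln(0.6564)
= 26.80 · (-0.4209) = -11.28 mV

-11 mV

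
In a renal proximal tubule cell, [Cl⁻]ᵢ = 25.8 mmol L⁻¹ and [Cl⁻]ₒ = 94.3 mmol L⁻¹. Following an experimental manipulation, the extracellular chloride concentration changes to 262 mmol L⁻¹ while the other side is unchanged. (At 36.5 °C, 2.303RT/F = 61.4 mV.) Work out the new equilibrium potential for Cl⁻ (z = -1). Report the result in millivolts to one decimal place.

-61.8 mV

After the shift: [Cl⁻]_out = 262, [Cl⁻]_in = 25.8 mmol L⁻¹.
E_new = (61.4/-1)·log₁₀(262/25.8) = -61.40 · (1.0067) = -61.81 mV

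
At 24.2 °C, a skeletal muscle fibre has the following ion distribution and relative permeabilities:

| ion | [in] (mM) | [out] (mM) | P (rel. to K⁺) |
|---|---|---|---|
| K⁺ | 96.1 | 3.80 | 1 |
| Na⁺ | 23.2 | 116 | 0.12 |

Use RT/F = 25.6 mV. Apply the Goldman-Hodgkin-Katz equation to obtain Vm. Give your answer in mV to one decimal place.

-44.0 mV

Vm = 25.6 · ln[(Σ P·[cation]ₒ + Σ P·[anion]ᵢ) / (Σ P·[cation]ᵢ + Σ P·[anion]ₒ)]
Numerator = 1×3.80 + 0.12×116 = 17.72
Denominator = 1×96.1 + 0.12×23.2 = 98.88
Vm = 25.6 · ln(0.1792) = 25.6 × (-1.7193) = -44.01 mV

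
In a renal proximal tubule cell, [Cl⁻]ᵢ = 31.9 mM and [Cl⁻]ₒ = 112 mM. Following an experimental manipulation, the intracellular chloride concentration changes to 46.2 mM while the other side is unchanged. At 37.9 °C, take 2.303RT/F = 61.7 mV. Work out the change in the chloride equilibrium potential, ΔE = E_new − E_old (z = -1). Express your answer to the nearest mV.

10 mV

E_old = (61.7/-1)·log₁₀(112/31.9) = -33.65 mV
E_new = (61.7/-1)·log₁₀(112/46.2) = -23.73 mV
ΔE = -23.73 − (-33.65) = 9.92 mV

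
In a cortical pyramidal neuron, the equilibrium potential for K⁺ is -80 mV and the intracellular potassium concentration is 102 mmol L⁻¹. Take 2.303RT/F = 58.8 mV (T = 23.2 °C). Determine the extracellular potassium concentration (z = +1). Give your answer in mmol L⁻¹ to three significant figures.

4.45 mmol L⁻¹

Nernst: E = (58.8/1) · log₁₀([out]/[in]), so log₁₀([out]/[in]) = -80.0 × 1 / 58.8 = -1.3605.
[out]/[in] = 10^(-1.3605) = 0.0436.
[out] = 0.0436 × 102 = 4.447 mmol L⁻¹.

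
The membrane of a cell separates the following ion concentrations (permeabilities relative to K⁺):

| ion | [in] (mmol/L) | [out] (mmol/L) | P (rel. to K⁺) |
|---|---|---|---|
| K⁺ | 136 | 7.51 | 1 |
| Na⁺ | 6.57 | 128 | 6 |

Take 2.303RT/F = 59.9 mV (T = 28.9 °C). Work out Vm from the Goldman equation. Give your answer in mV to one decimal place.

38.7 mV

Vm = 59.9 · log₁₀[(Σ P·[cation]ₒ + Σ P·[anion]ᵢ) / (Σ P·[cation]ᵢ + Σ P·[anion]ₒ)]
Numerator = 1×7.51 + 6×128 = 775.5
Denominator = 1×136 + 6×6.57 = 175.4
Vm = 59.9 · log₁₀(4.4209) = 59.9 × (0.6455) = 38.67 mV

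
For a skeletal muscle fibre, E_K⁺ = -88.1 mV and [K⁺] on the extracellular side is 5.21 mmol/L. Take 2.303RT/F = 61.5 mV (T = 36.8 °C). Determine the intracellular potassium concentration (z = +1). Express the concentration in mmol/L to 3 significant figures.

Nernst: E = (61.5/1) · log₁₀([out]/[in]), so log₁₀([out]/[in]) = -88.1 × 1 / 61.5 = -1.4325.
[out]/[in] = 10^(-1.4325) = 0.03694.
[in] = 5.21 / 0.03694 = 141 mmol/L.

141 mmol/L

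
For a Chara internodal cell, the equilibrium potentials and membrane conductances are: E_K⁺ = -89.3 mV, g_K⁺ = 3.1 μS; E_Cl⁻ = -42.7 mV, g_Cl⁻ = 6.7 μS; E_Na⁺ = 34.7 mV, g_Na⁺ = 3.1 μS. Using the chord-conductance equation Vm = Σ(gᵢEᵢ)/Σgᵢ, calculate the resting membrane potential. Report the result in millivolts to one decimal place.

Σ gᵢEᵢ = 3.1·(-89.3) + 6.7·(-42.7) + 3.1·(34.7) = -455.35
Σ gᵢ = 3.1 + 6.7 + 3.1 = 12.9
Vm = -455.35 / 12.9 = -35.30 mV

-35.3 mV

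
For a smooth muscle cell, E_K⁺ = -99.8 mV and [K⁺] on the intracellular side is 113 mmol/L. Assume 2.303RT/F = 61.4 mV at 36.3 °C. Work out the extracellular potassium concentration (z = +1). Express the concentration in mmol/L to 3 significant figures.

Nernst: E = (61.4/1) · log₁₀([out]/[in]), so log₁₀([out]/[in]) = -99.8 × 1 / 61.4 = -1.6254.
[out]/[in] = 10^(-1.6254) = 0.02369.
[out] = 0.02369 × 113 = 2.677 mmol/L.

2.68 mmol/L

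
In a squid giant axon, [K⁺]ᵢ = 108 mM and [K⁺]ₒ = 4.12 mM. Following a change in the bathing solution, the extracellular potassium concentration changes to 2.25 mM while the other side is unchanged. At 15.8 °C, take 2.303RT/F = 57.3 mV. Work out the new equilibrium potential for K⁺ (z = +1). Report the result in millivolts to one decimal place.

After the shift: [K⁺]_out = 2.25, [K⁺]_in = 108 mM.
E_new = (57.3/1)·log₁₀(2.25/108) = 57.30 · (-1.6812) = -96.34 mV

-96.3 mV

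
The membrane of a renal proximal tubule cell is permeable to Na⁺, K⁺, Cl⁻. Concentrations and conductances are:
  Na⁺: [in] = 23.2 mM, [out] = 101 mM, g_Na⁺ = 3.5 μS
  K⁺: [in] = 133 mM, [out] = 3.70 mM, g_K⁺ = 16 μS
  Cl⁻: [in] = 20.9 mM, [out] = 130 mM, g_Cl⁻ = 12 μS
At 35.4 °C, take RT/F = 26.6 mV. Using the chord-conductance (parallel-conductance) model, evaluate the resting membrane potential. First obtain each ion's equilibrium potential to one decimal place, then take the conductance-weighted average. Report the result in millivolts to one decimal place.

E_Na⁺ = (26.6/1)·ln(101/23.2) = 39.1 mV
E_K⁺ = (26.6/1)·ln(3.70/133) = -95.3 mV
E_Cl⁻ = (26.6/-1)·ln(130/20.9) = -48.6 mV
Vm = (Σ gᵢEᵢ)/(Σ gᵢ) = (3.5·39.1 + 16·-95.3 + 12·-48.6) / (3.5 + 16 + 12)
= -1971.15 / 31.5 = -62.58 mV

-62.6 mV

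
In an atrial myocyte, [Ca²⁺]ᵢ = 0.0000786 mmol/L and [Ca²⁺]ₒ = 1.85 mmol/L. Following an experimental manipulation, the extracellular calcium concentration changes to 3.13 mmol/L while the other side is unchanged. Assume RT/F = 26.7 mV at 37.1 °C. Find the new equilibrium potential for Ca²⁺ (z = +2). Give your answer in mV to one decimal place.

After the shift: [Ca²⁺]_out = 3.13, [Ca²⁺]_in = 0.0000786 mmol/L.
E_new = (26.7/2)·ln(3.13/0.0000786) = 13.35 · (10.5922) = 141.41 mV

141.4 mV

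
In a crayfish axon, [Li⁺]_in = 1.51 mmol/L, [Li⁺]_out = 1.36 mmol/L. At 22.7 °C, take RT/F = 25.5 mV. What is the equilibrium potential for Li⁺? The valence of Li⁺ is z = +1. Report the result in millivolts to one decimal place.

E = (25.5/z) · ln([Li⁺]_out/[Li⁺]_in) with z = +1.
= (25.5/1) · ln(1.36/1.51) = 25.50 · ln(0.9007)
= 25.50 · (-0.1046) = -2.67 mV

-2.7 mV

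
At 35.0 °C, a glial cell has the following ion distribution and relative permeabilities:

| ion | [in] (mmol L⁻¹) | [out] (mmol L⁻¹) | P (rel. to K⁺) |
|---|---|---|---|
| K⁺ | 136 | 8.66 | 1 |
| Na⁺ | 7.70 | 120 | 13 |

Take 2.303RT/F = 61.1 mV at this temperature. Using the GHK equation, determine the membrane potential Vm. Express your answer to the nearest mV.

Vm = 61.1 · log₁₀[(Σ P·[cation]ₒ + Σ P·[anion]ᵢ) / (Σ P·[cation]ᵢ + Σ P·[anion]ₒ)]
Numerator = 1×8.66 + 13×120 = 1569
Denominator = 1×136 + 13×7.70 = 236.1
Vm = 61.1 · log₁₀(6.644) = 61.1 × (0.8224) = 50.25 mV

50 mV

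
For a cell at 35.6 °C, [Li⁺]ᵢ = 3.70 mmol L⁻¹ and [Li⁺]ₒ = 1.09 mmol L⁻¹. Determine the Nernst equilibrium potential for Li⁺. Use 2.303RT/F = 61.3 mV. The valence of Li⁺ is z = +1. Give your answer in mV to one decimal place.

E = (61.3/z) · log₁₀([Li⁺]_out/[Li⁺]_in) with z = +1.
= (61.3/1) · log₁₀(1.09/3.70) = 61.30 · log₁₀(0.2946)
= 61.30 · (-0.5308) = -32.54 mV

-32.5 mV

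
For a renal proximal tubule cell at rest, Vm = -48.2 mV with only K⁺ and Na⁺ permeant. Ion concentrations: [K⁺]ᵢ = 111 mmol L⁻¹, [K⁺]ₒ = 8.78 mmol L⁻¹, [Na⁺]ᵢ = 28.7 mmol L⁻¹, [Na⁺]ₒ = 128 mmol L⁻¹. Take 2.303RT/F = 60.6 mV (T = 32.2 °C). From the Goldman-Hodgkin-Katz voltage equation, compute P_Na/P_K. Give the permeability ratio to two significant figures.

0.073

Let α = P_Na/P_K. GHK: Vm = 60.6·log₁₀[(Kₒ + α·Naₒ)/(Kᵢ + α·Naᵢ)].
10^(Vm/60.6) = 10^(-48.2/60.6) = 0.16018
So 0.16018·(Kᵢ + α·Naᵢ) = Kₒ + α·Naₒ → α = (0.16018·111.0 − 8.78) / (128.0 − 0.16018·28.7)
α = (17.78 − 8.78) / (128.0 − 4.597) = 9/123.4 = 0.07294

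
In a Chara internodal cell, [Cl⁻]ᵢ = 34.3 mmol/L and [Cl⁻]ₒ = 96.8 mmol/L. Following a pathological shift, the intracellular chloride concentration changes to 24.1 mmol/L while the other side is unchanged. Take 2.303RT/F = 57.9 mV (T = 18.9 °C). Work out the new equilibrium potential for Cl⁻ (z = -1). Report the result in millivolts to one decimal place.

-35.0 mV

After the shift: [Cl⁻]_out = 96.8, [Cl⁻]_in = 24.1 mmol/L.
E_new = (57.9/-1)·log₁₀(96.8/24.1) = -57.90 · (0.6039) = -34.96 mV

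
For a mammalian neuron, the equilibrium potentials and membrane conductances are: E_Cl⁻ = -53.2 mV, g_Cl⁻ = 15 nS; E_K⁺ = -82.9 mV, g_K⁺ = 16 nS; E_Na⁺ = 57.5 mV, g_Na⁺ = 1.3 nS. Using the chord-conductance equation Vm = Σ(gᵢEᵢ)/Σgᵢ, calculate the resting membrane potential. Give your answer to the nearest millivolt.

Σ gᵢEᵢ = 15·(-53.2) + 16·(-82.9) + 1.3·(57.5) = -2049.65
Σ gᵢ = 15 + 16 + 1.3 = 32.3
Vm = -2049.65 / 32.3 = -63.46 mV

-63 mV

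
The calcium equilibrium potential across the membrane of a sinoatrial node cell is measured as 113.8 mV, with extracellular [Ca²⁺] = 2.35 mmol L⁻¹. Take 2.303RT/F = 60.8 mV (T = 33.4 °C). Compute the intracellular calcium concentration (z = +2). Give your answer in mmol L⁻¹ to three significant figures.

0.000424 mmol L⁻¹

Nernst: E = (60.8/2) · log₁₀([out]/[in]), so log₁₀([out]/[in]) = 113.8 × 2 / 60.8 = 3.7434.
[out]/[in] = 10^(3.7434) = 5539.
[in] = 2.35 / 5539 = 0.0004243 mmol L⁻¹.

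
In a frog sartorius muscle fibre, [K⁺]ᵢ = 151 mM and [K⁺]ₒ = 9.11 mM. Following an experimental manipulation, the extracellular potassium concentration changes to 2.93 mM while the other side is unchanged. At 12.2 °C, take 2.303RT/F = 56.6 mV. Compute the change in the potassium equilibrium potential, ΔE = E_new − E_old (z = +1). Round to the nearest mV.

-28 mV

E_old = (56.6/1)·log₁₀(9.11/151) = -69.02 mV
E_new = (56.6/1)·log₁₀(2.93/151) = -96.91 mV
ΔE = -96.91 − (-69.02) = -27.88 mV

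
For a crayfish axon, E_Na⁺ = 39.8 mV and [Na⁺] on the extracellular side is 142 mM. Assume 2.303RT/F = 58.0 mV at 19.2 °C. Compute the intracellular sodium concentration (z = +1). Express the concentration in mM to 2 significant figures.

Nernst: E = (58.0/1) · log₁₀([out]/[in]), so log₁₀([out]/[in]) = 39.8 × 1 / 58.0 = 0.6862.
[out]/[in] = 10^(0.6862) = 4.855.
[in] = 142 / 4.855 = 29.25 mM.

29 mM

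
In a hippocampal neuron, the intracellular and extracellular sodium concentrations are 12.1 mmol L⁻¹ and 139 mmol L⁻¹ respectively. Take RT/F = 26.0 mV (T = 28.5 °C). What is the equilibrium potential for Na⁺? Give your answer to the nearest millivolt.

E = (26.0/z) · ln([Na⁺]_out/[Na⁺]_in) with z = +1.
= (26.0/1) · ln(139/12.1) = 26.00 · ln(11.49)
= 26.00 · (2.4413) = 63.47 mV

63 mV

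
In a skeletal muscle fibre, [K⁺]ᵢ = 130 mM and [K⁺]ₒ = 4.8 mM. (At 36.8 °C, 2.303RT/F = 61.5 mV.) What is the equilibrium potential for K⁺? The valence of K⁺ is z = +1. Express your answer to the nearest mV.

-88 mV

E = (61.5/z) · log₁₀([K⁺]_out/[K⁺]_in) with z = +1.
= (61.5/1) · log₁₀(4.8/130) = 61.50 · log₁₀(0.03692)
= 61.50 · (-1.4327) = -88.11 mV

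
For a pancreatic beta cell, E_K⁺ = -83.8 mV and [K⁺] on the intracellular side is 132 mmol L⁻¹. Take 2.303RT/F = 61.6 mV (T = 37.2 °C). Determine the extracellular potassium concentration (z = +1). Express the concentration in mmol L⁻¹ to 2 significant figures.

Nernst: E = (61.6/1) · log₁₀([out]/[in]), so log₁₀([out]/[in]) = -83.8 × 1 / 61.6 = -1.3604.
[out]/[in] = 10^(-1.3604) = 0.04361.
[out] = 0.04361 × 132 = 5.757 mmol L⁻¹.

5.8 mmol L⁻¹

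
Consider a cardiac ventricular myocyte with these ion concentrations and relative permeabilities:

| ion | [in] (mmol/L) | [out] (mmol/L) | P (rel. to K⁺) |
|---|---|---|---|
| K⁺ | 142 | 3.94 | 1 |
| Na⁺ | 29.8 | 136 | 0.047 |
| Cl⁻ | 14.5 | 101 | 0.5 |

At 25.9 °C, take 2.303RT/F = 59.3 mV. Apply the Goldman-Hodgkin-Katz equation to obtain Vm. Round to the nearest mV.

Vm = 59.3 · log₁₀[(Σ P·[cation]ₒ + Σ P·[anion]ᵢ) / (Σ P·[cation]ᵢ + Σ P·[anion]ₒ)]
Numerator = 1×3.94 + 0.047×136 + 0.5×14.5 = 17.58
Denominator = 1×142 + 0.047×29.8 + 0.5×101 = 193.9
Vm = 59.3 · log₁₀(0.090675) = 59.3 × (-1.0425) = -61.82 mV

-62 mV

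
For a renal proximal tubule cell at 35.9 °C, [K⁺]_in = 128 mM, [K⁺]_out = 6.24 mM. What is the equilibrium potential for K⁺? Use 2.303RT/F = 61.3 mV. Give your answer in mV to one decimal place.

E = (61.3/z) · log₁₀([K⁺]_out/[K⁺]_in) with z = +1.
= (61.3/1) · log₁₀(6.24/128) = 61.30 · log₁₀(0.04875)
= 61.30 · (-1.3120) = -80.43 mV

-80.4 mV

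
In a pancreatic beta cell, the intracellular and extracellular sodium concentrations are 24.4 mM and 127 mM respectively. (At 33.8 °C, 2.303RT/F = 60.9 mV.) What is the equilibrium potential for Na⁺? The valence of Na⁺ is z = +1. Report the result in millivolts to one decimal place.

43.6 mV

E = (60.9/z) · log₁₀([Na⁺]_out/[Na⁺]_in) with z = +1.
= (60.9/1) · log₁₀(127/24.4) = 60.90 · log₁₀(5.205)
= 60.90 · (0.7164) = 43.63 mV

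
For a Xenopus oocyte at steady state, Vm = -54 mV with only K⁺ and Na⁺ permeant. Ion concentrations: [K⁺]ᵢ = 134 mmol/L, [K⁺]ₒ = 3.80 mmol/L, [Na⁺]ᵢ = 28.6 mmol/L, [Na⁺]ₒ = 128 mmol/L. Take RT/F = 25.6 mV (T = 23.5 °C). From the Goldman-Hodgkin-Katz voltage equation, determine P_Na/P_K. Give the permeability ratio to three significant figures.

0.100

Let α = P_Na/P_K. GHK: Vm = 25.6·ln[(Kₒ + α·Naₒ)/(Kᵢ + α·Naᵢ)].
e^(Vm/25.6) = e^(-54.0/25.6) = 0.12131
So 0.12131·(Kᵢ + α·Naᵢ) = Kₒ + α·Naₒ → α = (0.12131·134.0 − 3.8) / (128.0 − 0.12131·28.6)
α = (16.26 − 3.8) / (128.0 − 3.47) = 12.46/124.5 = 0.1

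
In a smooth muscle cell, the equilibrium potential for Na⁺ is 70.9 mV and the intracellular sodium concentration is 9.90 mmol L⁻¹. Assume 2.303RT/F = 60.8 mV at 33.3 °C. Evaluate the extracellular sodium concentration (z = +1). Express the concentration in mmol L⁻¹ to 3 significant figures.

145 mmol L⁻¹

Nernst: E = (60.8/1) · log₁₀([out]/[in]), so log₁₀([out]/[in]) = 70.9 × 1 / 60.8 = 1.1661.
[out]/[in] = 10^(1.1661) = 14.66.
[out] = 14.66 × 9.90 = 145.1 mmol L⁻¹.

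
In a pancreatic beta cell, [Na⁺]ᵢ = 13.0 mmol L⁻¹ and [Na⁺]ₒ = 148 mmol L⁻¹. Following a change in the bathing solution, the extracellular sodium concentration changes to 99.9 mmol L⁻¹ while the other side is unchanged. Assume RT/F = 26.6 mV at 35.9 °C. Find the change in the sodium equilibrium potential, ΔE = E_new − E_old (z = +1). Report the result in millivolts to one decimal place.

E_old = (26.6/1)·ln(148/13.0) = 64.70 mV
E_new = (26.6/1)·ln(99.9/13.0) = 54.24 mV
ΔE = 54.24 − (64.70) = -10.45 mV

-10.5 mV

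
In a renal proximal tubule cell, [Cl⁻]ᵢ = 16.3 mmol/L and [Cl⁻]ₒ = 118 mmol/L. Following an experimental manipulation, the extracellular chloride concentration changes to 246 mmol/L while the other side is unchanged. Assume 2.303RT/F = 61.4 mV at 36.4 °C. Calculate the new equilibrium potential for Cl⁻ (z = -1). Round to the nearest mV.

After the shift: [Cl⁻]_out = 246, [Cl⁻]_in = 16.3 mmol/L.
E_new = (61.4/-1)·log₁₀(246/16.3) = -61.40 · (1.1787) = -72.38 mV

-72 mV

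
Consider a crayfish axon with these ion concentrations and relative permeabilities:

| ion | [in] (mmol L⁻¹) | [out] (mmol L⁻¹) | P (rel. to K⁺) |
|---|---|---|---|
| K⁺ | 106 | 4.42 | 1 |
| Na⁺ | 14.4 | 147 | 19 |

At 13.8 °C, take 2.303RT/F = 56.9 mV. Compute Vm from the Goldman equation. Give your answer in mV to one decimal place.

Vm = 56.9 · log₁₀[(Σ P·[cation]ₒ + Σ P·[anion]ᵢ) / (Σ P·[cation]ᵢ + Σ P·[anion]ₒ)]
Numerator = 1×4.42 + 19×147 = 2797
Denominator = 1×106 + 19×14.4 = 379.6
Vm = 56.9 · log₁₀(7.3694) = 56.9 × (0.8674) = 49.36 mV

49.4 mV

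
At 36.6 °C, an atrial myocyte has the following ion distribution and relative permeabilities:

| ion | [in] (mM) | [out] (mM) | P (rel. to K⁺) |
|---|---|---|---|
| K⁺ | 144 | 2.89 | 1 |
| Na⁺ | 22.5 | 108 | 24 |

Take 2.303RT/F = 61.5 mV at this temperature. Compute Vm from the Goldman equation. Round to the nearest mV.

Vm = 61.5 · log₁₀[(Σ P·[cation]ₒ + Σ P·[anion]ᵢ) / (Σ P·[cation]ᵢ + Σ P·[anion]ₒ)]
Numerator = 1×2.89 + 24×108 = 2595
Denominator = 1×144 + 24×22.5 = 684
Vm = 61.5 · log₁₀(3.7937) = 61.5 × (0.5791) = 35.61 mV

36 mV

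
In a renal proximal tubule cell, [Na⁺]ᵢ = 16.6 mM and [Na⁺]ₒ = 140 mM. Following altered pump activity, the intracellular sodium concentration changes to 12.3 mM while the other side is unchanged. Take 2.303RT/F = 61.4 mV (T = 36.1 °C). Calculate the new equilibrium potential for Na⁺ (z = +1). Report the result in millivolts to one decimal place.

After the shift: [Na⁺]_out = 140, [Na⁺]_in = 12.3 mM.
E_new = (61.4/1)·log₁₀(140/12.3) = 61.40 · (1.0562) = 64.85 mV

64.9 mV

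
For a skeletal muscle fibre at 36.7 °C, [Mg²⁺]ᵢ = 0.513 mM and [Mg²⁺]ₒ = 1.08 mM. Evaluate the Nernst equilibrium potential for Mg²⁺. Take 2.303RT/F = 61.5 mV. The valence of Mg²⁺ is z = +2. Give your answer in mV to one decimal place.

9.9 mV

E = (61.5/z) · log₁₀([Mg²⁺]_out/[Mg²⁺]_in) with z = +2.
= (61.5/2) · log₁₀(1.08/0.513) = 30.75 · log₁₀(2.105)
= 30.75 · (0.3233) = 9.94 mV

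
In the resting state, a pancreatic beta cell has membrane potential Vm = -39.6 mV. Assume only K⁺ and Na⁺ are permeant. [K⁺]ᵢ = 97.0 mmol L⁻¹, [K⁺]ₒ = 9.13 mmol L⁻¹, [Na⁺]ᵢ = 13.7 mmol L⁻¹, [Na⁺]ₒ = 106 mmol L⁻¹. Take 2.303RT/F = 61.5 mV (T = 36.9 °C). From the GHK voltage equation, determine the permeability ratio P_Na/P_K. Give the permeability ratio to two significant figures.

Let α = P_Na/P_K. GHK: Vm = 61.5·log₁₀[(Kₒ + α·Naₒ)/(Kᵢ + α·Naᵢ)].
10^(Vm/61.5) = 10^(-39.6/61.5) = 0.22704
So 0.22704·(Kᵢ + α·Naᵢ) = Kₒ + α·Naₒ → α = (0.22704·97.0 − 9.13) / (106.0 − 0.22704·13.7)
α = (22.02 − 9.13) / (106.0 − 3.11) = 12.89/102.9 = 0.1253

0.13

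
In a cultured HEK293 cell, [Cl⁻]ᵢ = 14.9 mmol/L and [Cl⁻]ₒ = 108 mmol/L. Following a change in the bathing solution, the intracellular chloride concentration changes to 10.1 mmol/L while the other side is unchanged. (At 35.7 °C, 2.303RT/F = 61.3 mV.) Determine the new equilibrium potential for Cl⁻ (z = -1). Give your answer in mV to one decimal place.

After the shift: [Cl⁻]_out = 108, [Cl⁻]_in = 10.1 mmol/L.
E_new = (61.3/-1)·log₁₀(108/10.1) = -61.30 · (1.0291) = -63.08 mV

-63.1 mV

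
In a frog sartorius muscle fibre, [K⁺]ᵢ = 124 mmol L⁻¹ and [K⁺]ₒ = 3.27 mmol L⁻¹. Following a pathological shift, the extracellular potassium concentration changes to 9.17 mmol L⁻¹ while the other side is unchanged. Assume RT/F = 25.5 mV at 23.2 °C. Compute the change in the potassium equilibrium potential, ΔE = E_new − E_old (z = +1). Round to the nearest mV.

E_old = (25.5/1)·ln(3.27/124) = -92.71 mV
E_new = (25.5/1)·ln(9.17/124) = -66.41 mV
ΔE = -66.41 − (-92.71) = 26.29 mV

26 mV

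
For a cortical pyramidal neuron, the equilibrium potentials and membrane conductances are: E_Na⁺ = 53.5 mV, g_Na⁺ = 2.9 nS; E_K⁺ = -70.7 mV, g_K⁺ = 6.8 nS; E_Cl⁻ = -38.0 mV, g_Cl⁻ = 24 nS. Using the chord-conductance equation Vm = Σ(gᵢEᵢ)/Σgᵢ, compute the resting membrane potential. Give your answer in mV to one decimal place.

-36.7 mV

Σ gᵢEᵢ = 2.9·(53.5) + 6.8·(-70.7) + 24·(-38.0) = -1237.61
Σ gᵢ = 2.9 + 6.8 + 24 = 33.7
Vm = -1237.61 / 33.7 = -36.72 mV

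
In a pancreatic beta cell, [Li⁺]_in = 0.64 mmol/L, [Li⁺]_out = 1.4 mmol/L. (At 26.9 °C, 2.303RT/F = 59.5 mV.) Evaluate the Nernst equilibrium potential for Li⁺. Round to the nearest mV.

20 mV

E = (59.5/z) · log₁₀([Li⁺]_out/[Li⁺]_in) with z = +1.
= (59.5/1) · log₁₀(1.4/0.64) = 59.50 · log₁₀(2.188)
= 59.50 · (0.3399) = 20.23 mV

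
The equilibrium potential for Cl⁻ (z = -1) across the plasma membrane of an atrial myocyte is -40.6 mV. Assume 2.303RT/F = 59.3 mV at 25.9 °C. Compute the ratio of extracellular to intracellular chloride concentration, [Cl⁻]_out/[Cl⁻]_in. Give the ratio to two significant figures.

4.8

log₁₀([out]/[in]) = E·z/(59.3) = -40.6 × -1 / 59.3 = 0.6847
[out]/[in] = 10^(0.6847) = 4.838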